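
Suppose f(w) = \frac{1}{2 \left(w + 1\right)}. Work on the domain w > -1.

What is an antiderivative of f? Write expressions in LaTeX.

An antiderivative is F(w) = \frac{\log{\left(w + 1 \right)}}{2}.

An antiderivative F(w) passes only if d/dw[F] lands on f(w) exactly.
Check: d/dw[\frac{\log{\left(w + 1 \right)}}{2}] = \frac{1}{2 w + 2}, which equals f(w).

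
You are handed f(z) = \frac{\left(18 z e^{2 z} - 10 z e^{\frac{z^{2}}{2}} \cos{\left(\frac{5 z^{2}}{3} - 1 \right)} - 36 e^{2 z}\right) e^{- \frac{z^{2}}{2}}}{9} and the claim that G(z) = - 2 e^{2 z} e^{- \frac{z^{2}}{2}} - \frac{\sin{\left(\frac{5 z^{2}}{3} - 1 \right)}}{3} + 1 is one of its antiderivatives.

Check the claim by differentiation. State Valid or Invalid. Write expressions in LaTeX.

Valid: G'(z) = f(z).

d/dz[G] = \frac{\left(18 z e^{2 z} - 10 z e^{\frac{z^{2}}{2}} \cos{\left(\frac{5 z^{2}}{3} - 1 \right)} - 36 e^{2 z}\right) e^{- \frac{z^{2}}{2}}}{9}
This equals f(z) exactly, so the claim holds.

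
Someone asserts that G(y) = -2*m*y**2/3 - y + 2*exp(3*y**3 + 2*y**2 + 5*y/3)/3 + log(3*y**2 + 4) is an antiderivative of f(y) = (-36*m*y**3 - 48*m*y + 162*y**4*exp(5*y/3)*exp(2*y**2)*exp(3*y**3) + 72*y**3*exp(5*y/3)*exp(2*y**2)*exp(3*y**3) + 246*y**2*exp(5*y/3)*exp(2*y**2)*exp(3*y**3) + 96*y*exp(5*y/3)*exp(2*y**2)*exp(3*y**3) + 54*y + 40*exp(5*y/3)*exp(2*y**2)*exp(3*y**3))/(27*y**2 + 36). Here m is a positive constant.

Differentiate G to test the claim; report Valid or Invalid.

Invalid: d/dy[G] - f = -1, which is not 0.

d/dy[G] = (-36*m*y**3 - 48*m*y + 162*y**4*exp(5*y/3)*exp(2*y**2)*exp(3*y**3) + 72*y**3*exp(5*y/3)*exp(2*y**2)*exp(3*y**3) + 246*y**2*exp(5*y/3)*exp(2*y**2)*exp(3*y**3) - 27*y**2 + 96*y*exp(5*y/3)*exp(2*y**2)*exp(3*y**3) + 54*y + 40*exp(5*y/3)*exp(2*y**2)*exp(3*y**3) - 36)/(27*y**2 + 36)
d/dy[G] - f(y) = -1 != 0.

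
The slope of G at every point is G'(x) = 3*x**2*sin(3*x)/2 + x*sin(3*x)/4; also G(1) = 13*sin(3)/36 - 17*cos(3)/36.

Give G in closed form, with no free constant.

The integrand splits into summands that can be handled one at a time.
A general antiderivative is -x**2*cos(3*x)/2 + x*sin(3*x)/3 - x*cos(3*x)/12 + sin(3*x)/36 + cos(3*x)/9 + C.
The condition gives C = 13*sin(3)/36 - 17*cos(3)/36 - (13*sin(3)/36 - 17*cos(3)/36) = 0.
So G(x) = -x**2*cos(3*x)/2 + x*sin(3*x)/3 - x*cos(3*x)/12 + sin(3*x)/36 + cos(3*x)/9.
Check: d/dx[-x**2*cos(3*x)/2 + x*sin(3*x)/3 - x*cos(3*x)/12 + sin(3*x)/36 + cos(3*x)/9] = 3*x**2*sin(3*x)/2 + x*sin(3*x)/4 = G'(x).

G(x) = -x**2*cos(3*x)/2 + x*sin(3*x)/3 - x*cos(3*x)/12 + sin(3*x)/36 + cos(3*x)/9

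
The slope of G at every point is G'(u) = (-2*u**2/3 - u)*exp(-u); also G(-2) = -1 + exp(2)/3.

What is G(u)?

G'(u) has the shape v'r + vr' for v = 2*u**2/3 + 7*u/3 + 7/3 and r = exp(-u) — it is the derivative of the product v*r.
A general antiderivative is (2*u**2 + 7*u + 7)*exp(-u)/3 + C.
The condition gives C = -1 + exp(2)/3 - (exp(2)/3) = -1.
So G(u) = (2*u**2 + 7*u - 3*exp(u) + 7)*exp(-u)/3.
Check: d/du[(2*u**2 + 7*u - 3*exp(u) + 7)*exp(-u)/3] = (-2*u**2 - 3*u)*exp(-u)/3, which equals G'(u).

G(u) = (2*u**2 + 7*u - 3*exp(u) + 7)*exp(-u)/3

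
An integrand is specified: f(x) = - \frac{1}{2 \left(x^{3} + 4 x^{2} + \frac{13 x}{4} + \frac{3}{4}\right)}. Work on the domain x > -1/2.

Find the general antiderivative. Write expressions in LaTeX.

Factor the denominator (\left(x + 3\right) \left(2 x + 1\right)^{2}) and decompose: f = \frac{4}{25 \left(2 x + 1\right)} - \frac{4}{5 \left(2 x + 1\right)^{2}} - \frac{2}{25 \left(x + 3\right)}; each piece integrates to a log, atan, or power term.
Check: d/dx[\frac{2 \left(2 x \log{\left(x + \frac{1}{2} \right)} - 2 x \log{\left(x + 3 \right)} + \log{\left(x + \frac{1}{2} \right)} - \log{\left(x + 3 \right)} + 5\right)}{25 \left(2 x + 1\right)}] = - \frac{2}{4 x^{3} + 16 x^{2} + 13 x + 3}, which equals f(x).

F(x) = \frac{2 \left(2 x \log{\left(x + \frac{1}{2} \right)} - 2 x \log{\left(x + 3 \right)} + \log{\left(x + \frac{1}{2} \right)} - \log{\left(x + 3 \right)} + 5\right)}{25 \left(2 x + 1\right)} + C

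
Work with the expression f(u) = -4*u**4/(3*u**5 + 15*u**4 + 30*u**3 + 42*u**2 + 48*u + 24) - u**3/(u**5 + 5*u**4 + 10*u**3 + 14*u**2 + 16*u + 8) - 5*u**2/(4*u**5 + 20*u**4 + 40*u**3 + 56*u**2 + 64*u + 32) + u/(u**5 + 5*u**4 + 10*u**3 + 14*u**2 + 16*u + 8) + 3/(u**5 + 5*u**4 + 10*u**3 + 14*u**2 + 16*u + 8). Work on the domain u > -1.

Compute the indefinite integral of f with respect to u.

F(u) = 5*log(u + 1)/36 - 35*log(u + 2)/27 - 19*log(u**2 + 2)/216 + 35*sqrt(2)*atan(sqrt(2)*u/2)/216 - 26/(9*u + 18) + C

Factor the denominator (12*(u + 1)*(u + 2)**2*(u**2 + 2)) and decompose: f = -(19*u - 35)/(108*(u**2 + 2)) - 35/(27*(u + 2)) + 26/(9*(u + 2)**2) + 5/(36*(u + 1)); each piece integrates to a log, atan, or power term.
Check: d/du[5*log(u + 1)/36 - 35*log(u + 2)/27 - 19*log(u**2 + 2)/216 + 35*sqrt(2)*atan(sqrt(2)*u/2)/216 - 26/(9*u + 18)] = (-16*u**4 - 12*u**3 - 15*u**2 + 12*u + 36)/(12*u**5 + 60*u**4 + 120*u**3 + 168*u**2 + 192*u + 96), which equals f(u).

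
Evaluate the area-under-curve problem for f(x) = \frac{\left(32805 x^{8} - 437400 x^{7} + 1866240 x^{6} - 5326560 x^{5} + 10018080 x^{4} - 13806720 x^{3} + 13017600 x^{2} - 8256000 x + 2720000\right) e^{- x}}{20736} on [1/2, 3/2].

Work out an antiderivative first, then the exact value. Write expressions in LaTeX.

Recognize the product-rule pattern: f = u'v + uv' with u = - 5 \left(- \frac{3 x^{2}}{4} + x - \frac{5}{3}\right)^{4}, v = e^{- x}, so integration by parts undoes it.
F(x) = - 5 \left(- \frac{3 x^{2}}{4} + x - \frac{5}{3}\right)^{4} e^{- x} is an antiderivative of f.
Check: d/dx[- 5 \left(- \frac{3 x^{2}}{4} + x - \frac{5}{3}\right)^{4} e^{- x}] = \frac{\left(32805 x^{8} - 437400 x^{7} + 1866240 x^{6} - 5326560 x^{5} + 10018080 x^{4} - 13806720 x^{3} + 13017600 x^{2} - 8256000 x + 2720000\right) e^{- x}}{20736} = f(x).
F(3/2) = - \frac{313711205}{5308416 e^{\frac{3}{2}}}; F(1/2) = - \frac{89253125}{5308416 e^{\frac{1}{2}}}.
Integral = F(3/2) - F(1/2) = - \frac{313711205}{5308416 e^{\frac{3}{2}}} + \frac{89253125}{5308416 e^{\frac{1}{2}}}.

Antiderivative: F(x) = - 5 \left(- \frac{3 x^{2}}{4} + x - \frac{5}{3}\right)^{4} e^{- x}; value = - \frac{313711205}{5308416 e^{\frac{3}{2}}} + \frac{89253125}{5308416 e^{\frac{1}{2}}}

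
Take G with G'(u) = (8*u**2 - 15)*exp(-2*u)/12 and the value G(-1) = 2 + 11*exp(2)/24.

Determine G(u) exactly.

Recognize the product-rule pattern: G'(u) = v'r + vr' with v = -u**2/3 - u/3 + 11/24, r = exp(-2*u), so integration by parts undoes it.
A general antiderivative is (-8*u**2 - 8*u + 11)*exp(-2*u)/24 + C.
The condition gives C = 2 + 11*exp(2)/24 - (11*exp(2)/24) = 2.
So G(u) = (-8*u**2 - 8*u + 48*exp(2*u) + 11)*exp(-2*u)/24.
Check: d/du[(-8*u**2 - 8*u + 48*exp(2*u) + 11)*exp(-2*u)/24] = (8*u**2 - 15)*exp(-2*u)/12 = G'(u).

G(u) = (-8*u**2 - 8*u + 48*exp(2*u) + 11)*exp(-2*u)/24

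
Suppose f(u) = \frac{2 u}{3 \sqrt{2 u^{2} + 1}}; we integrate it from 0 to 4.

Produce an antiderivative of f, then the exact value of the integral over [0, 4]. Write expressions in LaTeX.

f matches the chain-rule pattern g'(h)*h' with inner function h(u) = 2 u^{2} + 1; substituting w = h(u) collapses the integral.
F(u) = \frac{\sqrt{2 u^{2} + 1}}{3} is an antiderivative of f.
Check: d/du[\frac{\sqrt{2 u^{2} + 1}}{3}] = \frac{2 u}{3 \sqrt{2 u^{2} + 1}} = f(u).
F(4) = \frac{\sqrt{33}}{3}; F(0) = \frac{1}{3}.
Integral = F(4) - F(0) = - \frac{1}{3} + \frac{\sqrt{33}}{3}.

Antiderivative: F(u) = \frac{\sqrt{2 u^{2} + 1}}{3}; value = - \frac{1}{3} + \frac{\sqrt{33}}{3}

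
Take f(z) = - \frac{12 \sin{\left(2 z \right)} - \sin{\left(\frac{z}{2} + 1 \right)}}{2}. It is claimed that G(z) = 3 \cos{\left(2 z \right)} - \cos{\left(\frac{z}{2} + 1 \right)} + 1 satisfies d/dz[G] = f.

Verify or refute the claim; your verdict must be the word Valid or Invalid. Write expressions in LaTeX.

Valid. The derivative of G reproduces f.

d/dz[G] = - 6 \sin{\left(2 z \right)} + \frac{\sin{\left(\frac{z}{2} + 1 \right)}}{2}
This equals f(z) exactly, so the claim holds.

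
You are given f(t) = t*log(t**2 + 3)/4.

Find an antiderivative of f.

An antiderivative is F(t) = (t**2*log(t**2 + 3) - t**2 + 3*log(t**2 + 3))/8.

Since d/dt undoes antidifferentiation here, F'(t) = f(t) is required of F(t).
Check: d/dt[(t**2*log(t**2 + 3) - t**2 + 3*log(t**2 + 3))/8] = t*log(t**2 + 3)/4 = f(t).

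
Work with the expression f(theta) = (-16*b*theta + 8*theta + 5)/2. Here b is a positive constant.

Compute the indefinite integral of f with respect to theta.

F(theta) = -4*b*theta**2 + 2*theta**2 + 5*theta/2 + C

Check any antiderivative F(theta) by computing F'(theta) and comparing it with f(theta).
Check: d/dtheta[-4*b*theta**2 + 2*theta**2 + 5*theta/2] = -8*b*theta + 4*theta + 5/2, which equals f(theta).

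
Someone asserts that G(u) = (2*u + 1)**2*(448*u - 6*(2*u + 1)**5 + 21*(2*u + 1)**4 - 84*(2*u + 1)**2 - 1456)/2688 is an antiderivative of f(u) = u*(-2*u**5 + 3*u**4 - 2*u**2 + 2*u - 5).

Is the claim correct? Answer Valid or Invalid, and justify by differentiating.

d/du[G] = -2*u**6 - 3*u**5 + u**3/2 + 7*u**2/8 - 63*u/16 - 35/16
d/du[G] - f(u) = -6*u**5 + 5*u**3/2 - 9*u**2/8 + 17*u/16 - 35/16 != 0.

Invalid: d/du[G] - f = -6*u**5 + 5*u**3/2 - 9*u**2/8 + 17*u/16 - 35/16, which is not 0.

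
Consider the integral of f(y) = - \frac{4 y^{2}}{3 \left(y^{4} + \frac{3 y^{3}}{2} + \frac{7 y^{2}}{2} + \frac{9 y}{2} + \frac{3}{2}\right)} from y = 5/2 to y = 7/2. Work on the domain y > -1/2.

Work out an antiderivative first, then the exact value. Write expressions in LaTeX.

The denominator factors as 3 \left(y + 1\right) \left(2 y + 1\right) \left(y^{2} + 3\right); partial fractions split f into directly integrable pieces: - \frac{2 \left(3 y + 5\right)}{13 \left(y^{2} + 3\right)} - \frac{16}{39 \left(2 y + 1\right)} + \frac{2}{3 \left(y + 1\right)}.
F(y) = - \frac{8 \log{\left(y + \frac{1}{2} \right)}}{39} + \frac{2 \log{\left(y + 1 \right)}}{3} - \frac{3 \log{\left(y^{2} + 3 \right)}}{13} - \frac{10 \sqrt{3} \operatorname{atan}{\left(\frac{\sqrt{3} y}{3} \right)}}{39} is an antiderivative of f.
Check: d/dy[- \frac{8 \log{\left(y + \frac{1}{2} \right)}}{39} + \frac{2 \log{\left(y + 1 \right)}}{3} - \frac{3 \log{\left(y^{2} + 3 \right)}}{13} - \frac{10 \sqrt{3} \operatorname{atan}{\left(\frac{\sqrt{3} y}{3} \right)}}{39}] = - \frac{8 y^{2}}{6 y^{4} + 9 y^{3} + 21 y^{2} + 27 y + 9}, which equals f(y).
F(7/2) = - \frac{3 \log{\left(\frac{61}{4} \right)}}{13} - \frac{10 \sqrt{3} \operatorname{atan}{\left(\frac{7 \sqrt{3}}{6} \right)}}{39} - \frac{8 \log{\left(4 \right)}}{39} + \frac{2 \log{\left(\frac{9}{2} \right)}}{3}; F(5/2) = - \frac{3 \log{\left(\frac{37}{4} \right)}}{13} - \frac{10 \sqrt{3} \operatorname{atan}{\left(\frac{5 \sqrt{3}}{6} \right)}}{39} - \frac{8 \log{\left(3 \right)}}{39} + \frac{2 \log{\left(\frac{7}{2} \right)}}{3}.
Integral = F(7/2) - F(5/2) = - \frac{2 \log{\left(\frac{7}{2} \right)}}{3} - \frac{3 \log{\left(\frac{61}{4} \right)}}{13} - \frac{10 \sqrt{3} \operatorname{atan}{\left(\frac{7 \sqrt{3}}{6} \right)}}{39} - \frac{8 \log{\left(4 \right)}}{39} + \frac{8 \log{\left(3 \right)}}{39} + \frac{10 \sqrt{3} \operatorname{atan}{\left(\frac{5 \sqrt{3}}{6} \right)}}{39} + \frac{3 \log{\left(\frac{37}{4} \right)}}{13} + \frac{2 \log{\left(\frac{9}{2} \right)}}{3}.

Antiderivative: F(y) = - \frac{8 \log{\left(y + \frac{1}{2} \right)}}{39} + \frac{2 \log{\left(y + 1 \right)}}{3} - \frac{3 \log{\left(y^{2} + 3 \right)}}{13} - \frac{10 \sqrt{3} \operatorname{atan}{\left(\frac{\sqrt{3} y}{3} \right)}}{39}; value = - \frac{2 \log{\left(\frac{7}{2} \right)}}{3} - \frac{3 \log{\left(\frac{61}{4} \right)}}{13} - \frac{10 \sqrt{3} \operatorname{atan}{\left(\frac{7 \sqrt{3}}{6} \right)}}{39} - \frac{8 \log{\left(4 \right)}}{39} + \frac{8 \log{\left(3 \right)}}{39} + \frac{10 \sqrt{3} \operatorname{atan}{\left(\frac{5 \sqrt{3}}{6} \right)}}{39} + \frac{3 \log{\left(\frac{37}{4} \right)}}{13} + \frac{2 \log{\left(\frac{9}{2} \right)}}{3}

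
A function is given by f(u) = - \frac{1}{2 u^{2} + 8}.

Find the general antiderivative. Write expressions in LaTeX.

A candidate is checked by its d/du: the result must match f(u).
Check: d/du[- \frac{\operatorname{atan}{\left(\frac{u}{2} \right)}}{4}] = - \frac{1}{2 u^{2} + 8} = f(u).

F(u) = - \frac{\operatorname{atan}{\left(\frac{u}{2} \right)}}{4} + C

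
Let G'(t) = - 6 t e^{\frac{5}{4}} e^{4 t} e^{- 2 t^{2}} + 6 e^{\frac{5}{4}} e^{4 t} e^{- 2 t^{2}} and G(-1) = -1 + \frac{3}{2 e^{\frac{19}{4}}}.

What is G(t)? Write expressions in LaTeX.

G(t) = \frac{3 e^{\frac{5}{4}} e^{4 t} e^{- 2 t^{2}}}{2} - 1

G'(t) matches the chain-rule pattern g'(h)*h' with inner function h(t) = - 2 t^{2} + 4 t + \frac{5}{4}; substituting u = h(t) collapses the integral.
A general antiderivative is \frac{3 e^{- 2 t^{2} + 4 t + \frac{5}{4}}}{2} + C.
The condition gives C = -1 + \frac{3}{2 e^{\frac{19}{4}}} - (\frac{3}{2 e^{\frac{19}{4}}}) = -1.
So G(t) = \frac{3 e^{\frac{5}{4}} e^{4 t} e^{- 2 t^{2}}}{2} - 1.
Check: d/dt[\frac{3 e^{\frac{5}{4}} e^{4 t} e^{- 2 t^{2}}}{2} - 1] = \left(- 6 t e^{\frac{5}{4}} e^{4 t} + 6 e^{\frac{5}{4}} e^{4 t}\right) e^{- 2 t^{2}}, which equals G'(t).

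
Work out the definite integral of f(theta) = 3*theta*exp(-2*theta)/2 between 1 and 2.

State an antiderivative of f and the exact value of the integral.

Antiderivative: F(theta) = (-6*theta - 3)*exp(-2*theta)/8; value = -15*exp(-4)/8 + 9*exp(-2)/8

f has the shape u'v + uv' for u = -3*theta/4 - 3/8 and v = exp(-2*theta) — it is the derivative of the product u*v.
F(theta) = (-6*theta - 3)*exp(-2*theta)/8 is an antiderivative of f.
Check: d/dtheta[(-6*theta - 3)*exp(-2*theta)/8] = 3*theta*exp(-2*theta)/2 = f(theta).
F(2) = -15*exp(-4)/8; F(1) = -9*exp(-2)/8.
Integral = F(2) - F(1) = -15*exp(-4)/8 + 9*exp(-2)/8.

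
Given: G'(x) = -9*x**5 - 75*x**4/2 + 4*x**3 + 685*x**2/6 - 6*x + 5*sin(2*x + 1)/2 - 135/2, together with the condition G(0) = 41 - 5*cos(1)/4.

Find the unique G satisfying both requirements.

The integrand splits into summands that can be handled one at a time.
A general antiderivative is -3*(x**2 + 5*x/3 - 3)**3/2 - 5*cos(2*x + 1)/4 + C.
The condition gives C = 41 - 5*cos(1)/4 - (81/2 - 5*cos(1)/4) = 1/2.
So G(x) = -3*x**6/2 - 15*x**5/2 + x**4 + 685*x**3/18 - 3*x**2 - 135*x/2 - 5*cos(2*x + 1)/4 + 41.
Check: d/dx[-3*x**6/2 - 15*x**5/2 + x**4 + 685*x**3/18 - 3*x**2 - 135*x/2 - 5*cos(2*x + 1)/4 + 41] = -9*x**5 - 75*x**4/2 + 4*x**3 + 685*x**2/6 - 6*x + 5*sin(2*x + 1)/2 - 135/2 = G'(x).

G(x) = -3*x**6/2 - 15*x**5/2 + x**4 + 685*x**3/18 - 3*x**2 - 135*x/2 - 5*cos(2*x + 1)/4 + 41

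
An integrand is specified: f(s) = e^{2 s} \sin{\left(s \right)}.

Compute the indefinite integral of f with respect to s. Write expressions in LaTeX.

Check any antiderivative F(s) by computing F'(s) and comparing it with f(s).
Check: d/ds[- \frac{\left(- 2 \sin{\left(s \right)} + \cos{\left(s \right)}\right) e^{2 s}}{5}] = e^{2 s} \sin{\left(s \right)} = f(s).

F(s) = - \frac{\left(- 2 \sin{\left(s \right)} + \cos{\left(s \right)}\right) e^{2 s}}{5} + C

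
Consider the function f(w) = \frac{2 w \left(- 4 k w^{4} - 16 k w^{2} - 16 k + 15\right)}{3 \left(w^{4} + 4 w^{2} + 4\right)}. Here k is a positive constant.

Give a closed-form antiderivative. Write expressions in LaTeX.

Check any antiderivative F(w) by computing F'(w) and comparing it with f(w).
Check: d/dw[\frac{- 4 k w^{4} - 8 k w^{2} - 15}{3 w^{2} + 6}] = \frac{- 8 k w^{5} - 32 k w^{3} - 32 k w + 30 w}{3 w^{4} + 12 w^{2} + 12}, which equals f(w).

An antiderivative is F(w) = \frac{- 4 k w^{4} - 8 k w^{2} - 15}{3 w^{2} + 6}.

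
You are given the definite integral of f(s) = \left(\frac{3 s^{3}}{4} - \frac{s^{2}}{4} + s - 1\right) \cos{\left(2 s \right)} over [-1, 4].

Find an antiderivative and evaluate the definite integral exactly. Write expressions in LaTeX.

Differentiate the proposed F(s) back; it has to land on f(s) exactly.
F(s) = \frac{12 s^{3} \sin{\left(2 s \right)} - 4 s^{2} \sin{\left(2 s \right)} + 18 s^{2} \cos{\left(2 s \right)} - 2 s \sin{\left(2 s \right)} - 4 s \cos{\left(2 s \right)} - 14 \sin{\left(2 s \right)} - \cos{\left(2 s \right)}}{32} is an antiderivative of f.
Check: d/ds[\frac{12 s^{3} \sin{\left(2 s \right)} - 4 s^{2} \sin{\left(2 s \right)} + 18 s^{2} \cos{\left(2 s \right)} - 2 s \sin{\left(2 s \right)} - 4 s \cos{\left(2 s \right)} - 14 \sin{\left(2 s \right)} - \cos{\left(2 s \right)}}{32}] = \frac{3 s^{3} \cos{\left(2 s \right)}}{4} - \frac{s^{2} \cos{\left(2 s \right)}}{4} + s \cos{\left(2 s \right)} - \cos{\left(2 s \right)}, which equals f(s).
F(4) = \frac{271 \cos{\left(8 \right)}}{32} + \frac{341 \sin{\left(8 \right)}}{16}; F(-1) = \frac{21 \cos{\left(2 \right)}}{32} + \frac{7 \sin{\left(2 \right)}}{8}.
Integral = F(4) - F(-1) = \frac{271 \cos{\left(8 \right)}}{32} - \frac{7 \sin{\left(2 \right)}}{8} - \frac{21 \cos{\left(2 \right)}}{32} + \frac{341 \sin{\left(8 \right)}}{16}.

Antiderivative: F(s) = \frac{12 s^{3} \sin{\left(2 s \right)} - 4 s^{2} \sin{\left(2 s \right)} + 18 s^{2} \cos{\left(2 s \right)} - 2 s \sin{\left(2 s \right)} - 4 s \cos{\left(2 s \right)} - 14 \sin{\left(2 s \right)} - \cos{\left(2 s \right)}}{32}; value = \frac{271 \cos{\left(8 \right)}}{32} - \frac{7 \sin{\left(2 \right)}}{8} - \frac{21 \cos{\left(2 \right)}}{32} + \frac{341 \sin{\left(8 \right)}}{16}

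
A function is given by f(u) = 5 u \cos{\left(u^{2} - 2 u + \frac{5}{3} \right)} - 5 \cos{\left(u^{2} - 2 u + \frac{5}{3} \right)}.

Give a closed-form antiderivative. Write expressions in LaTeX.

f matches the chain-rule pattern g'(h)*h' with inner function h(u) = u^{2} - 2 u + \frac{5}{3}; substituting w = h(u) collapses the integral.
Check: d/du[\frac{5 \sin{\left(u^{2} - 2 u + \frac{5}{3} \right)}}{2}] = 5 u \cos{\left(u^{2} - 2 u + \frac{5}{3} \right)} - 5 \cos{\left(u^{2} - 2 u + \frac{5}{3} \right)} = f(u).

An antiderivative is F(u) = \frac{5 \sin{\left(u^{2} - 2 u + \frac{5}{3} \right)}}{2}.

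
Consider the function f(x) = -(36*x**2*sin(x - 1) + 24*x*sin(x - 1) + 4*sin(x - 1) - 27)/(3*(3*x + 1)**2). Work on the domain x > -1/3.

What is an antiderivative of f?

Any candidate F(x) must reproduce f(x) exactly when differentiated.
Check: d/dx[4*cos(x - 1)/3 - 3/(3*x + 1)] = (-36*x**2*sin(x - 1) - 24*x*sin(x - 1) - 4*sin(x - 1) + 27)/(27*x**2 + 18*x + 3), which equals f(x).

An antiderivative is F(x) = 4*cos(x - 1)/3 - 3/(3*x + 1).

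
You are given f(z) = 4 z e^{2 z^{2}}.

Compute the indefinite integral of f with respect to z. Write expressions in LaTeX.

F(z) = e^{2 z^{2}} + C

The substitution u = 2 z^{2} works: f is exactly (dF/du)*(du/dz) for that inner function.
Check: d/dz[e^{2 z^{2}}] = 4 z e^{2 z^{2}} = f(z).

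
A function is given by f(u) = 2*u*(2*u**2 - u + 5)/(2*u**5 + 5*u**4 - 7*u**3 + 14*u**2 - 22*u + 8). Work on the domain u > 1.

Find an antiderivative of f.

An antiderivative is F(u) = (324*log(u - 1) - 200*log(u - 1/2) - 164*log(u + 4) + 20*log(u**2 + 2) - 35*sqrt(2)*atan(sqrt(2)*u/2))/405.

The denominator factors as (u - 1)*(u + 4)*(2*u - 1)*(u**2 + 2); partial fractions split f into directly integrable pieces: 2*(4*u - 7)/(81*(u**2 + 2)) - 80/(81*(2*u - 1)) - 164/(405*(u + 4)) + 4/(5*(u - 1)).
Check: d/du[(324*log(u - 1) - 200*log(u - 1/2) - 164*log(u + 4) + 20*log(u**2 + 2) - 35*sqrt(2)*atan(sqrt(2)*u/2))/405] = (4*u**3 - 2*u**2 + 10*u)/(2*u**5 + 5*u**4 - 7*u**3 + 14*u**2 - 22*u + 8), which equals f(u).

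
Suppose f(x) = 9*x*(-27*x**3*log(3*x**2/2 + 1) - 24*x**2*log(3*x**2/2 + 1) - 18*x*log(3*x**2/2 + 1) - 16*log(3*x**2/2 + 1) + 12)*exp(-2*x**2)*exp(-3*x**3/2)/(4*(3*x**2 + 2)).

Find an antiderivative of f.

f has the shape u'v + uv' for u = 9*exp(-3*x**3/2 - 2*x**2)/2 and v = log(3*x**2/2 + 1) — it is the derivative of the product u*v.
Check: d/dx[9*exp(-3*x**3/2 - 2*x**2)*log(3*x**2/2 + 1)/2] = (-243*x**4*log(3*x**2/2 + 1) - 216*x**3*log(3*x**2/2 + 1) - 162*x**2*log(3*x**2/2 + 1) - 144*x*log(3*x**2/2 + 1) + 108*x)/(12*x**2*exp(2*x**2)*exp(3*x**3/2) + 8*exp(2*x**2)*exp(3*x**3/2)), which equals f(x).

An antiderivative is F(x) = 9*exp(-3*x**3/2 - 2*x**2)*log(3*x**2/2 + 1)/2.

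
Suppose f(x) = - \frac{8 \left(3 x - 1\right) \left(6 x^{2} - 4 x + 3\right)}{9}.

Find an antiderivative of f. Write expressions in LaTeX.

An antiderivative is F(x) = - \left(2 x^{2} - \frac{4 x}{3} + 1\right)^{2}.

The substitution u = 2 x^{2} - \frac{4 x}{3} + 1 works: f is exactly (dF/du)*(du/dx) for that inner function.
Check: d/dx[- \left(2 x^{2} - \frac{4 x}{3} + 1\right)^{2}] = - 16 x^{3} + 16 x^{2} - \frac{104 x}{9} + \frac{8}{3}, which equals f(x).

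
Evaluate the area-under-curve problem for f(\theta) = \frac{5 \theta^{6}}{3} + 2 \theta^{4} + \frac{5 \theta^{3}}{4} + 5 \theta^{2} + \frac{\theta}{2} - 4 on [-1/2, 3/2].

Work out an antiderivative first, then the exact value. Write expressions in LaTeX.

The integrand splits into summands that can be handled one at a time.
F(\theta) = \frac{5 \theta^{7}}{21} + \frac{2 \theta^{5}}{5} + \frac{5 \theta^{4}}{16} + \frac{5 \theta^{3}}{3} + \frac{\theta^{2}}{4} - 4 \theta is an antiderivative of f.
Check: d/d\theta[\frac{5 \theta^{7}}{21} + \frac{2 \theta^{5}}{5} + \frac{5 \theta^{4}}{16} + \frac{5 \theta^{3}}{3} + \frac{\theta^{2}}{4} - 4 \theta] = \frac{5 \theta^{6}}{3} + 2 \theta^{4} + \frac{5 \theta^{3}}{4} + 5 \theta^{2} + \frac{\theta}{2} - 4 = f(\theta).
F(3/2) = \frac{79521}{8960}; F(-1/2) = \frac{49979}{26880}.
Integral = F(3/2) - F(-1/2) = \frac{23573}{3360}.

Antiderivative: F(\theta) = \frac{5 \theta^{7}}{21} + \frac{2 \theta^{5}}{5} + \frac{5 \theta^{4}}{16} + \frac{5 \theta^{3}}{3} + \frac{\theta^{2}}{4} - 4 \theta; value = \frac{23573}{3360}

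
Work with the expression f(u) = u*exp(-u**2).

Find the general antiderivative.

F(u) = -exp(-u**2)/2 + C

The substitution w = -u**2 works: f is exactly (dF/dw)*(dw/du) for that inner function.
Check: d/du[-exp(-u**2)/2] = u*exp(-u**2) = f(u).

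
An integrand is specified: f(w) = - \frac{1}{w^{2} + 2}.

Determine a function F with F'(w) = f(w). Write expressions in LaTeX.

Differentiate the proposed F(w) back; it has to land on f(w) exactly.
Check: d/dw[- \frac{\sqrt{2} \operatorname{atan}{\left(\frac{\sqrt{2} w}{2} \right)}}{2}] = - \frac{1}{w^{2} + 2} = f(w).

An antiderivative is F(w) = - \frac{\sqrt{2} \operatorname{atan}{\left(\frac{\sqrt{2} w}{2} \right)}}{2}.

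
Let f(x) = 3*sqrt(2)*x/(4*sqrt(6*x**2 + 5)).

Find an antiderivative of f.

An antiderivative is F(x) = sqrt(3*x**2 + 5/2)/4.

The substitution u = 3*x**2 + 5/2 works: f is exactly (dF/du)*(du/dx) for that inner function.
Check: d/dx[sqrt(3*x**2 + 5/2)/4] = 3*sqrt(2)*x/(4*sqrt(6*x**2 + 5)) = f(x).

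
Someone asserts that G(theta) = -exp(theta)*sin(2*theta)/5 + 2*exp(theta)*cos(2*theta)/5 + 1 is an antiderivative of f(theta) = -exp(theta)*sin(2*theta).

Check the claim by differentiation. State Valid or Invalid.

Valid - differentiating G returns exactly f.

d/dtheta[G] = -exp(theta)*sin(2*theta)
This equals f(theta) exactly, so the claim holds.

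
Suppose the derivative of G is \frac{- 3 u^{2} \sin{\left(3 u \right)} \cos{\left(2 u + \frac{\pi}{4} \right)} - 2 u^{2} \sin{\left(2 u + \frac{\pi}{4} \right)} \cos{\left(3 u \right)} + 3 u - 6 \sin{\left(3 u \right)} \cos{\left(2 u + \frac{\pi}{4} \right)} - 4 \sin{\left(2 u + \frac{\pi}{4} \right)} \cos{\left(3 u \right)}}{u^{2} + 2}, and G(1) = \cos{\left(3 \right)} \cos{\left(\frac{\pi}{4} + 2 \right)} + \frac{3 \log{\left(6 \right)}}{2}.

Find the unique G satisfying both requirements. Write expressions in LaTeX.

Whatever form G(u) takes, its d/du must return the stated G'(u).
A general antiderivative is \frac{3 \log{\left(2 u^{2} + 4 \right)}}{2} + \cos{\left(3 u \right)} \cos{\left(2 u + \frac{\pi}{4} \right)} + C.
The condition gives C = \cos{\left(3 \right)} \cos{\left(\frac{\pi}{4} + 2 \right)} + \frac{3 \log{\left(6 \right)}}{2} - (\cos{\left(3 \right)} \cos{\left(\frac{\pi}{4} + 2 \right)} + \frac{3 \log{\left(6 \right)}}{2}) = 0.
So G(u) = \frac{3 \log{\left(u^{2} + 2 \right)}}{2} + \cos{\left(3 u \right)} \cos{\left(2 u + \frac{\pi}{4} \right)} + \frac{3 \log{\left(2 \right)}}{2}.
Check: d/du[\frac{3 \log{\left(u^{2} + 2 \right)}}{2} + \cos{\left(3 u \right)} \cos{\left(2 u + \frac{\pi}{4} \right)} + \frac{3 \log{\left(2 \right)}}{2}] = \frac{- 3 u^{2} \sin{\left(3 u \right)} \cos{\left(2 u + \frac{\pi}{4} \right)} - 2 u^{2} \sin{\left(2 u + \frac{\pi}{4} \right)} \cos{\left(3 u \right)} + 3 u - 6 \sin{\left(3 u \right)} \cos{\left(2 u + \frac{\pi}{4} \right)} - 4 \sin{\left(2 u + \frac{\pi}{4} \right)} \cos{\left(3 u \right)}}{u^{2} + 2} = G'(u).

G(u) = \frac{3 \log{\left(u^{2} + 2 \right)}}{2} + \cos{\left(3 u \right)} \cos{\left(2 u + \frac{\pi}{4} \right)} + \frac{3 \log{\left(2 \right)}}{2}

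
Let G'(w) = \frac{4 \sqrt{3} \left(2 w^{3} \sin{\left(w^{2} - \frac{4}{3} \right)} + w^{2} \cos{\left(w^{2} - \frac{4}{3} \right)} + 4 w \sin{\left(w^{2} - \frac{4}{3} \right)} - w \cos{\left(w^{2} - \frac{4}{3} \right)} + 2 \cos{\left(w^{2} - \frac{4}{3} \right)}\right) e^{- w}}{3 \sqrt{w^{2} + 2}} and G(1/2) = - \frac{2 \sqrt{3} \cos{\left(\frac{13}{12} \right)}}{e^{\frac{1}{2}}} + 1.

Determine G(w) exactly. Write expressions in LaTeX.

G(w) = \frac{\left(- 4 \sqrt{3} \sqrt{w^{2} + 2} \cos{\left(w^{2} - \frac{4}{3} \right)} + 3 e^{w}\right) e^{- w}}{3}

Recover the given G'(w) by differentiating a candidate G(w); any mismatch rules it out.
A general antiderivative is - \frac{4 \sqrt{3 w^{2} + 6} e^{- w} \cos{\left(w^{2} - \frac{4}{3} \right)}}{3} + C.
The condition gives C = - \frac{2 \sqrt{3} \cos{\left(\frac{13}{12} \right)}}{e^{\frac{1}{2}}} + 1 - (- \frac{2 \sqrt{3} \cos{\left(\frac{13}{12} \right)}}{e^{\frac{1}{2}}}) = 1.
So G(w) = \frac{\left(- 4 \sqrt{3} \sqrt{w^{2} + 2} \cos{\left(w^{2} - \frac{4}{3} \right)} + 3 e^{w}\right) e^{- w}}{3}.
Check: d/dw[\frac{\left(- 4 \sqrt{3} \sqrt{w^{2} + 2} \cos{\left(w^{2} - \frac{4}{3} \right)} + 3 e^{w}\right) e^{- w}}{3}] = \frac{\left(8 \sqrt{3} w^{3} \sin{\left(w^{2} - \frac{4}{3} \right)} + 4 \sqrt{3} w^{2} \cos{\left(w^{2} - \frac{4}{3} \right)} + 16 \sqrt{3} w \sin{\left(w^{2} - \frac{4}{3} \right)} - 4 \sqrt{3} w \cos{\left(w^{2} - \frac{4}{3} \right)} + 8 \sqrt{3} \cos{\left(w^{2} - \frac{4}{3} \right)}\right) e^{- w}}{3 \sqrt{w^{2} + 2}}, which equals G'(w).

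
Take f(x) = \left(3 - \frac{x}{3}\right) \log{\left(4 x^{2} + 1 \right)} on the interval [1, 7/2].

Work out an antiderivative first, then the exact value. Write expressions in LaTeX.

Antiderivative: F(x) = \frac{x^{2}}{6} - 6 x + \left(- \frac{x^{2}}{6} + 3 x\right) \log{\left(4 x^{2} + 1 \right)} - \frac{\log{\left(x^{2} + \frac{1}{4} \right)}}{24} + 3 \operatorname{atan}{\left(2 x \right)}; value = - \frac{105}{8} - \frac{17 \log{\left(5 \right)}}{6} - 3 \operatorname{atan}{\left(2 \right)} - \frac{\log{\left(\frac{25}{2} \right)}}{24} + \frac{\log{\left(\frac{5}{4} \right)}}{24} + 3 \operatorname{atan}{\left(7 \right)} + \frac{203 \log{\left(50 \right)}}{24}

A first test for any F(x): its x-derivative must equal f(x) identically.
F(x) = \frac{x^{2}}{6} - 6 x + \left(- \frac{x^{2}}{6} + 3 x\right) \log{\left(4 x^{2} + 1 \right)} - \frac{\log{\left(x^{2} + \frac{1}{4} \right)}}{24} + 3 \operatorname{atan}{\left(2 x \right)} is an antiderivative of f.
Check: d/dx[\frac{x^{2}}{6} - 6 x + \left(- \frac{x^{2}}{6} + 3 x\right) \log{\left(4 x^{2} + 1 \right)} - \frac{\log{\left(x^{2} + \frac{1}{4} \right)}}{24} + 3 \operatorname{atan}{\left(2 x \right)}] = - \frac{x \log{\left(4 x^{2} + 1 \right)}}{3} + 3 \log{\left(4 x^{2} + 1 \right)}, which equals f(x).
F(7/2) = - \frac{455}{24} - \frac{\log{\left(\frac{25}{2} \right)}}{24} + 3 \operatorname{atan}{\left(7 \right)} + \frac{203 \log{\left(50 \right)}}{24}; F(1) = - \frac{35}{6} - \frac{\log{\left(\frac{5}{4} \right)}}{24} + 3 \operatorname{atan}{\left(2 \right)} + \frac{17 \log{\left(5 \right)}}{6}.
Integral = F(7/2) - F(1) = - \frac{105}{8} - \frac{17 \log{\left(5 \right)}}{6} - 3 \operatorname{atan}{\left(2 \right)} - \frac{\log{\left(\frac{25}{2} \right)}}{24} + \frac{\log{\left(\frac{5}{4} \right)}}{24} + 3 \operatorname{atan}{\left(7 \right)} + \frac{203 \log{\left(50 \right)}}{24}.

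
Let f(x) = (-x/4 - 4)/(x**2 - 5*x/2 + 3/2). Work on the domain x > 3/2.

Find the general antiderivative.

The denominator factors as 2*(x - 1)*(2*x - 3); partial fractions split f into directly integrable pieces: -35/(2*(2*x - 3)) + 17/(2*(x - 1)).
Check: d/dx[-35*log(x - 3/2)/4 + 17*log(x - 1)/2] = (-x - 16)/(4*x**2 - 10*x + 6), which equals f(x).

F(x) = -35*log(x - 3/2)/4 + 17*log(x - 1)/2 + C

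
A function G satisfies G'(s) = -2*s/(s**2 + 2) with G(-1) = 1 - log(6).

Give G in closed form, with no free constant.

G'(s) matches the chain-rule pattern g'(h)*h' with inner function h(s) = 2*s**2 + 4; substituting u = h(s) collapses the integral.
A general antiderivative is -log(2*s**2 + 4) + C.
The condition gives C = 1 - log(6) - (-log(6)) = 1.
So G(s) = 1 - log(2*s**2 + 4).
Check: d/ds[1 - log(2*s**2 + 4)] = -2*s/(s**2 + 2) = G'(s).

G(s) = 1 - log(2*s**2 + 4)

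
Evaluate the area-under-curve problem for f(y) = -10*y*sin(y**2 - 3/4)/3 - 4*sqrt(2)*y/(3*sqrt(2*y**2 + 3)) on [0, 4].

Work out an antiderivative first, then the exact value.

Antiderivative: F(y) = -4*sqrt(y**2 + 3/2)/3 + 5*cos(y**2 - 3/4)/3; value = -2*sqrt(70)/3 + 5*cos(61/4)/3 - 5*cos(3/4)/3 + 2*sqrt(6)/3

Integrate term by term and add the pieces.
F(y) = -4*sqrt(y**2 + 3/2)/3 + 5*cos(y**2 - 3/4)/3 is an antiderivative of f.
Check: d/dy[-4*sqrt(y**2 + 3/2)/3 + 5*cos(y**2 - 3/4)/3] = (-10*y*sqrt(2*y**2 + 3)*sin(y**2 - 3/4) - 4*sqrt(2)*y)/(3*sqrt(2*y**2 + 3)), which equals f(y).
F(4) = -2*sqrt(70)/3 + 5*cos(61/4)/3; F(0) = -2*sqrt(6)/3 + 5*cos(3/4)/3.
Integral = F(4) - F(0) = -2*sqrt(70)/3 + 5*cos(61/4)/3 - 5*cos(3/4)/3 + 2*sqrt(6)/3.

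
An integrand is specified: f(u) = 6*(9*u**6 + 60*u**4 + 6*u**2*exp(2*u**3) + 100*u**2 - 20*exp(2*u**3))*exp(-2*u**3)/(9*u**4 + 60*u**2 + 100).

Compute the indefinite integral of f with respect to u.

An antiderivative F(u) passes only if d/du[F] lands on f(u) exactly.
Check: d/du[-(3*u**2 + 12*u*exp(2*u**3) + 10)*exp(-2*u**3)/(3*u**2 + 10)] = (54*u**6 + 360*u**4 + 36*u**2*exp(2*u**3) + 600*u**2 - 120*exp(2*u**3))/(9*u**4*exp(2*u**3) + 60*u**2*exp(2*u**3) + 100*exp(2*u**3)), which equals f(u).

F(u) = -(3*u**2 + 12*u*exp(2*u**3) + 10)*exp(-2*u**3)/(3*u**2 + 10) + C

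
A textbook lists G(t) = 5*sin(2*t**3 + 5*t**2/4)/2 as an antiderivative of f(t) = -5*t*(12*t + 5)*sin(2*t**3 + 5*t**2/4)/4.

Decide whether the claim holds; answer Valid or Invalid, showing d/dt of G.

d/dt[G] = 15*t**2*cos(2*t**3 + 5*t**2/4) + 25*t*cos(2*t**3 + 5*t**2/4)/4
d/dt[G] - f(t) = 15*t**2*sin(2*t**3 + 5*t**2/4) + 15*t**2*cos(2*t**3 + 5*t**2/4) + 25*t*sin(2*t**3 + 5*t**2/4)/4 + 25*t*cos(2*t**3 + 5*t**2/4)/4 != 0.

Invalid: d/dt[G] - f = 15*t**2*sin(2*t**3 + 5*t**2/4) + 15*t**2*cos(2*t**3 + 5*t**2/4) + 25*t*sin(2*t**3 + 5*t**2/4)/4 + 25*t*cos(2*t**3 + 5*t**2/4)/4, which is not 0.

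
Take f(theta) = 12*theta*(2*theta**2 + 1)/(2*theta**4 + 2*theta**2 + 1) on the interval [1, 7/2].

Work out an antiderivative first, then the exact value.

f matches the chain-rule pattern g'(h)*h' with inner function h(theta) = theta**4 + theta**2 + 1/2; substituting u = h(theta) collapses the integral.
F(theta) = 3*log(theta**4 + theta**2 + 1/2) is an antiderivative of f.
Check: d/dtheta[3*log(theta**4 + theta**2 + 1/2)] = (24*theta**3 + 12*theta)/(2*theta**4 + 2*theta**2 + 1), which equals f(theta).
F(7/2) = 3*log(2605/16); F(1) = 3*log(5/2).
Integral = F(7/2) - F(1) = -3*log(5/2) + 3*log(2605/16).

Antiderivative: F(theta) = 3*log(theta**4 + theta**2 + 1/2); value = -3*log(5/2) + 3*log(2605/16)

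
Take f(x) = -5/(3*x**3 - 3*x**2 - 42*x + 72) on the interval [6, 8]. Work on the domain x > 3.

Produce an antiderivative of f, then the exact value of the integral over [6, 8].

Factor the denominator (3*(x - 3)*(x - 2)*(x + 4)) and decompose: f = -5/(126*(x + 4)) + 5/(18*(x - 2)) - 5/(21*(x - 3)); each piece integrates to a log, atan, or power term.
F(x) = -5*(6*log(x - 3) - 7*log(x - 2) + log(x + 4))/126 is an antiderivative of f.
Check: d/dx[-5*(6*log(x - 3) - 7*log(x - 2) + log(x + 4))/126] = -5/(3*x**3 - 3*x**2 - 42*x + 72) = f(x).
F(8) = -5*log(5)/21 - 5*log(12)/126 + 5*log(6)/18; F(6) = -5*log(3)/21 - 5*log(10)/126 + 5*log(4)/18.
Integral = F(8) - F(6) = -5*log(4)/18 - 5*log(5)/21 - 5*log(12)/126 + 5*log(10)/126 + 5*log(3)/21 + 5*log(6)/18.

Antiderivative: F(x) = -5*(6*log(x - 3) - 7*log(x - 2) + log(x + 4))/126; value = -5*log(4)/18 - 5*log(5)/21 - 5*log(12)/126 + 5*log(10)/126 + 5*log(3)/21 + 5*log(6)/18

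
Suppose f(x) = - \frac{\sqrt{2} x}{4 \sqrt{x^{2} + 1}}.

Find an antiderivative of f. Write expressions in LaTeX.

An antiderivative is F(x) = - \frac{\sqrt{2} \sqrt{x^{2} + 1}}{4}.

f matches the chain-rule pattern g'(h)*h' with inner function h(x) = 2 x^{2} + 2; substituting u = h(x) collapses the integral.
Check: d/dx[- \frac{\sqrt{2} \sqrt{x^{2} + 1}}{4}] = - \frac{\sqrt{2} x}{4 \sqrt{x^{2} + 1}} = f(x).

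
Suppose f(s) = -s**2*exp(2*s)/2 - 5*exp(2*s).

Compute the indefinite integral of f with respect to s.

F(s) = -s**2*exp(2*s)/4 + s*exp(2*s)/4 - 21*exp(2*s)/8 + C

f has the shape u'v + uv' for u = -s**2/4 + s/4 - 21/8 and v = exp(2*s) — it is the derivative of the product u*v.
Check: d/ds[-s**2*exp(2*s)/4 + s*exp(2*s)/4 - 21*exp(2*s)/8] = -s**2*exp(2*s)/2 - 5*exp(2*s) = f(s).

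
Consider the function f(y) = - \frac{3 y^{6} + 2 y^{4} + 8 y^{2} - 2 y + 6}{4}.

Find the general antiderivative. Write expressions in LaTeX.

Differentiate the proposed F(y) back; it has to land on f(y) exactly.
Check: d/dy[\frac{y \left(- 45 y^{6} - 42 y^{4} - 280 y^{2} + 105 y - 630\right)}{420}] = - \frac{3 y^{6}}{4} - \frac{y^{4}}{2} - 2 y^{2} + \frac{y}{2} - \frac{3}{2}, which equals f(y).

F(y) = \frac{y \left(- 45 y^{6} - 42 y^{4} - 280 y^{2} + 105 y - 630\right)}{420} + C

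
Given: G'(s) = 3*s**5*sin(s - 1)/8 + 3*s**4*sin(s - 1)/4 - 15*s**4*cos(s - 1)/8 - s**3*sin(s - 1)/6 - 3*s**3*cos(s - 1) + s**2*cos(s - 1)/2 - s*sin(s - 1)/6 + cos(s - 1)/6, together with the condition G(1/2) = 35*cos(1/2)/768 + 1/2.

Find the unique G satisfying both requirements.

Recognize the product-rule pattern: G'(s) = u'v + uv' with u = -3*s**5/8 - 3*s**4/4 + s**3/6 + s/6, v = cos(s - 1), so integration by parts undoes it.
A general antiderivative is (-3*s**5/2 - 3*s**4 + 2*s**3/3 + 2*s/3)*cos(s - 1)/4 + C.
The condition gives C = 35*cos(1/2)/768 + 1/2 - (35*cos(1/2)/768) = 1/2.
So G(s) = (s*(-9*s**4 - 18*s**3 + 4*s**2 + 4)*cos(s - 1) + 12)/24.
Check: d/ds[(s*(-9*s**4 - 18*s**3 + 4*s**2 + 4)*cos(s - 1) + 12)/24] = 3*s**5*sin(s - 1)/8 + 3*s**4*sin(s - 1)/4 - 15*s**4*cos(s - 1)/8 - s**3*sin(s - 1)/6 - 3*s**3*cos(s - 1) + s**2*cos(s - 1)/2 - s*sin(s - 1)/6 + cos(s - 1)/6 = G'(s).

G(s) = (s*(-9*s**4 - 18*s**3 + 4*s**2 + 4)*cos(s - 1) + 12)/24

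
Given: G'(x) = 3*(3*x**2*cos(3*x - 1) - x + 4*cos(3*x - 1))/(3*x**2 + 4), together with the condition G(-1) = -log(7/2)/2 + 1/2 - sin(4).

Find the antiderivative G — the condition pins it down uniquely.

The proposed G(x) is checked by its d/dx: the result must match the given G'(x).
A general antiderivative is -log(3*x**2/2 + 2)/2 + sin(3*x - 1) + C.
The condition gives C = -log(7/2)/2 + 1/2 - sin(4) - (-log(7/2)/2 - sin(4)) = 1/2.
So G(x) = -log(3*x**2/2 + 2)/2 + sin(3*x - 1) + 1/2.
Check: d/dx[-log(3*x**2/2 + 2)/2 + sin(3*x - 1) + 1/2] = (9*x**2*cos(3*x - 1) - 3*x + 12*cos(3*x - 1))/(3*x**2 + 4), which equals G'(x).

G(x) = -log(3*x**2/2 + 2)/2 + sin(3*x - 1) + 1/2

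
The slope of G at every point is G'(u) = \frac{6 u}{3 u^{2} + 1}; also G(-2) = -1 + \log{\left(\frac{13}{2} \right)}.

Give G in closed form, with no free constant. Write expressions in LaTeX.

G'(u) matches the chain-rule pattern g'(h)*h' with inner function h(u) = \frac{3 u^{2}}{2} + \frac{1}{2}; substituting w = h(u) collapses the integral.
A general antiderivative is \log{\left(\frac{3 u^{2}}{2} + \frac{1}{2} \right)} + C.
The condition gives C = -1 + \log{\left(\frac{13}{2} \right)} - (\log{\left(\frac{13}{2} \right)}) = -1.
So G(u) = \log{\left(\frac{3 u^{2}}{2} + \frac{1}{2} \right)} - 1.
Check: d/du[\log{\left(\frac{3 u^{2}}{2} + \frac{1}{2} \right)} - 1] = \frac{6 u}{3 u^{2} + 1} = G'(u).

G(u) = \log{\left(\frac{3 u^{2}}{2} + \frac{1}{2} \right)} - 1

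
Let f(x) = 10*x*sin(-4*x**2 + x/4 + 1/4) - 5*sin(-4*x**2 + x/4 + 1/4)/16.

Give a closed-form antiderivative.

An antiderivative is F(x) = 5*cos(-4*x**2 + x/4 + 1/4)/4.

f matches the chain-rule pattern g'(h)*h' with inner function h(x) = -4*x**2 + x/4 + 1/4; substituting u = h(x) collapses the integral.
Check: d/dx[5*cos(-4*x**2 + x/4 + 1/4)/4] = 10*x*sin(-4*x**2 + x/4 + 1/4) - 5*sin(-4*x**2 + x/4 + 1/4)/16 = f(x).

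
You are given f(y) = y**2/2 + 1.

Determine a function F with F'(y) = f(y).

Differentiate the proposed F(y) back; it has to land on f(y) exactly.
Check: d/dy[y**3/6 + y] = y**2/2 + 1 = f(y).

An antiderivative is F(y) = y**3/6 + y.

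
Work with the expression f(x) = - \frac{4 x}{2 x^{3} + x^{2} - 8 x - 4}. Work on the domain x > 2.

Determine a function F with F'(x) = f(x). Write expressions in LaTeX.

Factor the denominator (\left(x - 2\right) \left(x + 2\right) \left(2 x + 1\right)) and decompose: f = - \frac{8}{15 \left(2 x + 1\right)} + \frac{2}{3 \left(x + 2\right)} - \frac{2}{5 \left(x - 2\right)}; each piece integrates to a log, atan, or power term.
Check: d/dx[- \frac{2 \log{\left(x - 2 \right)}}{5} - \frac{4 \log{\left(x + \frac{1}{2} \right)}}{15} + \frac{2 \log{\left(x + 2 \right)}}{3}] = - \frac{4 x}{2 x^{3} + x^{2} - 8 x - 4} = f(x).

An antiderivative is F(x) = - \frac{2 \log{\left(x - 2 \right)}}{5} - \frac{4 \log{\left(x + \frac{1}{2} \right)}}{15} + \frac{2 \log{\left(x + 2 \right)}}{3}.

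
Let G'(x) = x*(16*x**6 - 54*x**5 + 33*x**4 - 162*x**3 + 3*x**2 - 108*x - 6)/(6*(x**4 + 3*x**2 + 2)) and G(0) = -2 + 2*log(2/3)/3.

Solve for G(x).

G(x) = (8*x**4 - 36*x**3 - 15*x**2 + 8*log(x**4/3 + x**2 + 2/3) - 24)/12

Since d/dx undoes antidifferentiation here, G(x) must give back the stated G'(x).
A general antiderivative is 2*x**4/3 - 3*x**3 - 5*x**2/4 + 2*log(x**4/3 + x**2 + 2/3)/3 - 1 + C.
The condition gives C = -2 + 2*log(2/3)/3 - (-1 + 2*log(2/3)/3) = -1.
So G(x) = (8*x**4 - 36*x**3 - 15*x**2 + 8*log(x**4/3 + x**2 + 2/3) - 24)/12.
Check: d/dx[(8*x**4 - 36*x**3 - 15*x**2 + 8*log(x**4/3 + x**2 + 2/3) - 24)/12] = (16*x**7 - 54*x**6 + 33*x**5 - 162*x**4 + 3*x**3 - 108*x**2 - 6*x)/(6*x**4 + 18*x**2 + 12), which equals G'(x).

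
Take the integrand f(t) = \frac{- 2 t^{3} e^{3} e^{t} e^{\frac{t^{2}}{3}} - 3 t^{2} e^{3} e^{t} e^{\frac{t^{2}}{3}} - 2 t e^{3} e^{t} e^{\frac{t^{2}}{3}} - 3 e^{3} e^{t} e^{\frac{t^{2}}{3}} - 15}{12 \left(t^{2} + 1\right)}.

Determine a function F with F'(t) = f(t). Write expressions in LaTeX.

An antiderivative is F(t) = - \frac{e^{\frac{t^{2}}{3} + t + 3}}{4} - \frac{5 \operatorname{atan}{\left(t \right)}}{4}.

Differentiate the proposed F(t) back; it has to land on f(t) exactly.
Check: d/dt[- \frac{e^{\frac{t^{2}}{3} + t + 3}}{4} - \frac{5 \operatorname{atan}{\left(t \right)}}{4}] = \frac{- 2 t^{3} e^{3} e^{t} e^{\frac{t^{2}}{3}} - 3 t^{2} e^{3} e^{t} e^{\frac{t^{2}}{3}} - 2 t e^{3} e^{t} e^{\frac{t^{2}}{3}} - 3 e^{3} e^{t} e^{\frac{t^{2}}{3}} - 15}{12 t^{2} + 12}, which equals f(t).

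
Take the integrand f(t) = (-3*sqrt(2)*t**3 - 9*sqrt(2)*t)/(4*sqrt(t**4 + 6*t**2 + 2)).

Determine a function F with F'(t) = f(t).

An antiderivative is F(t) = -3*sqrt(2)*sqrt(t**4 + 6*t**2 + 2)/8.

The substitution u = t**4/2 + 3*t**2 + 1 works: f is exactly (dF/du)*(du/dt) for that inner function.
Check: d/dt[-3*sqrt(2)*sqrt(t**4 + 6*t**2 + 2)/8] = (-3*sqrt(2)*t**3 - 9*sqrt(2)*t)/(4*sqrt(t**4 + 6*t**2 + 2)) = f(t).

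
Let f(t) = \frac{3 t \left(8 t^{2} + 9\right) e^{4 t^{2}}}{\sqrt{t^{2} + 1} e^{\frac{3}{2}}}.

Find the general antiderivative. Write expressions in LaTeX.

F(t) = \frac{3 \sqrt{4 t^{2} + 4} e^{4 t^{2} - \frac{3}{2}}}{2} + C

Recognize the product-rule pattern: f = u'v + uv' with u = \frac{3 \sqrt{4 t^{2} + 4}}{2}, v = e^{4 t^{2} - \frac{3}{2}}, so integration by parts undoes it.
Check: d/dt[\frac{3 \sqrt{4 t^{2} + 4} e^{4 t^{2} - \frac{3}{2}}}{2}] = \frac{\frac{24 t^{3} e^{4 t^{2}}}{e^{\frac{3}{2}}} + \frac{27 t e^{4 t^{2}}}{e^{\frac{3}{2}}}}{\sqrt{t^{2} + 1}}, which equals f(t).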